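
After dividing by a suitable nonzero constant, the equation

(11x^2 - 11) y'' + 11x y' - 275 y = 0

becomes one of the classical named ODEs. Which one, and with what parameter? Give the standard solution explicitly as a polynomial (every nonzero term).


All three coefficients share the factor -11; dividing through by -11 gives  (1 - x^2) y'' - x y' + 25 y = 0.
This matches the Chebyshev equation (1 - x^2) y'' - x y' + n^2 y = 0 (note the -x y' term, not -2x y') with n^2 = 25, so n = 5; the polynomial solution is T_5(x).
With y = sum_k a_k x^k, matching x^k gives (k+2)(k+1) a_{k+2} = (k^2 - n^2) a_k = (k - 5)(k + 5) a_k. The right side vanishes at k = 5, so the series with the parity of 5 terminates at degree 5.
Standard normalization: leading coefficient of T_n is 2^(n-1), so a_5 = 2^4 = 16. Work downward with a_k = (k+1)(k+2) a_{k+2} / ((k - 5)(k + 5)):
  a_3 = (4)(5)(16) / ((3 - 5)(3 + 5)) = 320/(-16) = -20
  a_1 = (2)(3)(-20) / ((1 - 5)(1 + 5)) = -120/(-24) = 5
Hence T_5(x) = 16 x^5 - 20 x^3 + 5 x.

T_5(x); series = 16 x^5 - 20 x^3 + 5 x


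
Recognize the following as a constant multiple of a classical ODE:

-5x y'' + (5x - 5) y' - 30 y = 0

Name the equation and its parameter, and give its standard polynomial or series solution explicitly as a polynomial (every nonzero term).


All three coefficients share the factor -5; dividing through by -5 gives  x y'' + (1 - x) y' + 6 y = 0.
This matches the Laguerre equation x y'' + (1 - x) y' + n y = 0 with n = 6; the polynomial solution is L_6(x).
With y = sum_k a_k x^k, matching x^k gives (k+1)k a_{k+1} + (k+1) a_{k+1} - k a_k + n a_k = 0, i.e. (k+1)^2 a_{k+1} = (k - n) a_k = (k - 6) a_k. The right side vanishes at k = 6, so the series terminates at degree 6.
Standard normalization L_n(0) = 1 gives a_0 = 1. Work upward with a_{k+1} = (k - 6) a_k / (k+1)^2:
  a_1 = (0 - 6)(1) / 1^2 = -6/1 = -6
  a_2 = (1 - 6)(-6) / 2^2 = 30/4 = 15/2
  a_3 = (2 - 6)(15/2) / 3^2 = -30/9 = -10/3
  a_4 = (3 - 6)(-10/3) / 4^2 = 10/16 = 5/8
  a_5 = (4 - 6)(5/8) / 5^2 = (-5/4)/25 = -1/20
  a_6 = (5 - 6)(-1/20) / 6^2 = (1/20)/36 = 1/720
Hence L_6(x) = x^6/720 - x^5/20 + 5 x^4/8 - 10 x^3/3 + 15 x^2/2 - 6 x + 1.

L_6(x); series = x^6/720 - x^5/20 + 5 x^4/8 - 10 x^3/3 + 15 x^2/2 - 6 x + 1


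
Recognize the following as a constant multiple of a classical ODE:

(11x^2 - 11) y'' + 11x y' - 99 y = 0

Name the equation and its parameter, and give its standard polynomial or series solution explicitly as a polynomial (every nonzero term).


All three coefficients share the factor -11; dividing through by -11 gives  (1 - x^2) y'' - x y' + 9 y = 0.
This matches the Chebyshev equation (1 - x^2) y'' - x y' + n^2 y = 0 (note the -x y' term, not -2x y') with n^2 = 9, so n = 3; the polynomial solution is T_3(x).
With y = sum_k a_k x^k, matching x^k gives (k+2)(k+1) a_{k+2} = (k^2 - n^2) a_k = (k - 3)(k + 3) a_k. The right side vanishes at k = 3, so the series with the parity of 3 terminates at degree 3.
Standard normalization: leading coefficient of T_n is 2^(n-1), so a_3 = 2^2 = 4. Work downward with a_k = (k+1)(k+2) a_{k+2} / ((k - 3)(k + 3)):
  a_1 = (2)(3)(4) / ((1 - 3)(1 + 3)) = 24/(-8) = -3
Hence T_3(x) = 4 x^3 - 3 x.

T_3(x); series = 4 x^3 - 3 x


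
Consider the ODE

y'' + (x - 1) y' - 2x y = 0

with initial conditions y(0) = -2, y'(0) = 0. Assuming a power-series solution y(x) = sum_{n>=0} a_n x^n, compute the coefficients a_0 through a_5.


Ansatz: y(x) = sum_{n>=0} a_n x^n, so y'(x) = sum_{n>=1} n a_n x^(n-1) and y''(x) = sum_{n>=2} n(n-1) a_n x^(n-2).
Substitute into P(x) y'' + Q(x) y' + R(x) y = 0 with P(x) = 1, Q(x) = x - 1, R(x) = -2x, and match powers of x.
Initial conditions: a_0 = -2, a_1 = 0.
Setting the coefficient of each power of x to zero and solving order by order (substituting the coefficients already found):
  x^0: 2 a_2 - a_1 = 0  ->  2 a_2 = a_1 = 0  ->  a_2 = 0
  x^1: 6 a_3 - 2 a_2 + a_1 - 2 a_0 = 0  ->  6 a_3 = 2 a_2 - a_1 + 2 a_0 = -4  ->  a_3 = -2/3
  x^2: 12 a_4 - 3 a_3 + 2 a_2 - 2 a_1 = 0  ->  12 a_4 = 3 a_3 - 2 a_2 + 2 a_1 = -2  ->  a_4 = -1/6
  x^3: 20 a_5 - 4 a_4 + 3 a_3 - 2 a_2 = 0  ->  20 a_5 = 4 a_4 - 3 a_3 + 2 a_2 = 4/3  ->  a_5 = 1/15
Truncated series: y(x) = -2 - (2/3) x^3 - (1/6) x^4 + (1/15) x^5 + O(x^6).

a_0 = -2; a_1 = 0; a_2 = 0; a_3 = -2/3; a_4 = -1/6; a_5 = 1/15


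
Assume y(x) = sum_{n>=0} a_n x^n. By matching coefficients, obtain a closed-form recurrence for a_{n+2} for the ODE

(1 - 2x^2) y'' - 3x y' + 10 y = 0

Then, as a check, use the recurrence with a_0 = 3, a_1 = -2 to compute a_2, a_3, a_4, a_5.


Substitute y = sum_n a_n x^n.
(1 - 2 x^2) y'' contributes (n+2)(n+1) a_{n+2} - 2 n(n-1) a_n at x^n.
-3 x y'(x) contributes -3 n a_n at x^n.
10 y(x) contributes 10 a_n at x^n.
Matching x^n: (n+2)(n+1) a_{n+2} + (-2 n(n-1) - 3 n + 10) a_n = 0.
Thus a_{n+2} = (2 n(n-1) + 3 n - 10) / ((n+1)(n+2)) * a_n.

Check with a_0 = 3, a_1 = -2 (apply the recurrence for n = 0, 1, 2, 3): a_0 = 3, a_1 = -2, a_2 = -15, a_3 = 7/3, a_4 = 0, a_5 = 77/60.

a_(n+2) = (2 n(n-1) + 3 n - 10) / ((n+1)(n+2)) * a_n; check: a_0 = 3, a_1 = -2, a_2 = -15, a_3 = 7/3, a_4 = 0, a_5 = 77/60


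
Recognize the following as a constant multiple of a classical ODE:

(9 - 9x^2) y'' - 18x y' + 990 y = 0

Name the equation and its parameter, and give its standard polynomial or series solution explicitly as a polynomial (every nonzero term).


All three coefficients share the factor 9; dividing through by 9 gives  (1 - x^2) y'' - 2x y' + 110 y = 0.
This matches the Legendre equation (1 - x^2) y'' - 2x y' + n(n+1) y = 0 (note the -2x y' term) with n(n+1) = 110, so n = 10; the polynomial solution is P_10(x).
With y = sum_k a_k x^k, matching x^k gives (k+2)(k+1) a_{k+2} = [k(k+1) - n(n+1)] a_k = (k - 10)(k + 11) a_k. The right side vanishes at k = 10, so the series with the parity of 10 terminates at degree 10.
Standard normalization (P_n(1) = 1): leading coefficient (2n)!/(2^n (n!)^2) = 2432902008176640000/(1024*13168189440000) = 46189/256, so a_10 = 46189/256. Work downward with a_k = (k+1)(k+2) a_{k+2} / ((k - 10)(k + 11)):
  a_8 = (9)(10)(46189/256) / ((8 - 10)(8 + 11)) = (2078505/128)/(-38) = -109395/256
  a_6 = (7)(8)(-109395/256) / ((6 - 10)(6 + 11)) = (-765765/32)/(-68) = 45045/128
  a_4 = (5)(6)(45045/128) / ((4 - 10)(4 + 11)) = (675675/64)/(-90) = -15015/128
  a_2 = (3)(4)(-15015/128) / ((2 - 10)(2 + 11)) = (-45045/32)/(-104) = 3465/256
  a_0 = (1)(2)(3465/256) / ((0 - 10)(0 + 11)) = (3465/128)/(-110) = -63/256
Hence P_10(x) = 46189 x^10/256 - 109395 x^8/256 + 45045 x^6/128 - 15015 x^4/128 + 3465 x^2/256 - 63/256.

P_10(x); series = 46189 x^10/256 - 109395 x^8/256 + 45045 x^6/128 - 15015 x^4/128 + 3465 x^2/256 - 63/256


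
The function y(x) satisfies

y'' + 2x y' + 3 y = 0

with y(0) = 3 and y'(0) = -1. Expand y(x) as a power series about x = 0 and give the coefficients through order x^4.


Ansatz: y(x) = sum_{n>=0} a_n x^n, so y'(x) = sum_{n>=1} n a_n x^(n-1) and y''(x) = sum_{n>=2} n(n-1) a_n x^(n-2).
Substitute into P(x) y'' + Q(x) y' + R(x) y = 0 with P(x) = 1, Q(x) = 2x, R(x) = 3, and match powers of x.
Initial conditions: a_0 = 3, a_1 = -1.
Setting the coefficient of each power of x to zero and solving order by order (substituting the coefficients already found):
  x^0: 2 a_2 + 3 a_0 = 0  ->  2 a_2 = -3 a_0 = -9  ->  a_2 = -9/2
  x^1: 6 a_3 + 5 a_1 = 0  ->  6 a_3 = -5 a_1 = 5  ->  a_3 = 5/6
  x^2: 12 a_4 + 7 a_2 = 0  ->  12 a_4 = -7 a_2 = 63/2  ->  a_4 = 21/8
Truncated series: y(x) = 3 - x - (9/2) x^2 + (5/6) x^3 + (21/8) x^4 + O(x^5).

a_0 = 3; a_1 = -1; a_2 = -9/2; a_3 = 5/6; a_4 = 21/8


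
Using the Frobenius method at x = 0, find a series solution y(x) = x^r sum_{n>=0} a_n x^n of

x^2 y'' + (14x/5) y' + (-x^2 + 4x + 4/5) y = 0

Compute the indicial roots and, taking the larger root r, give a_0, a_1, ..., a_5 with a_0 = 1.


Write in Frobenius form y'' + (p(x)/x) y' + (q(x)/x^2) y = 0:
  p(x) = 14/5,  q(x) = -x^2 + 4x + 4/5.
Indicial equation: r(r-1) + (14/5) r + (4/5) = 0 -> roots r_1 = -4/5, r_2 = -1.
Take r = r_1 = -4/5. Let y(x) = x^r sum_{n>=0} a_n x^n with a_0 = 1.
Substitute y = x^r sum a_n x^n and match x^{r+n}. The recurrence is
  D(n) a_n + 4 a_{n-1} - 1 a_{n-2} = 0,  where D(n) = (r+n)(r+n-1) + (14/5)(r+n) + (4/5).
  a_n = [-4 a_{n-1} + 1 a_{n-2}] / D(n).
Since the indicial polynomial factors as (r - r_1)(r - r_2), D(n) = (r_1 + n - r_1)(r_1 + n - r_2) = n(n + 1/5).
Evaluating step by step (a_0 = 1):
  n = 1: D(1) = 1(1 + 1/5) = 6/5; numerator = -4(1) = -4; a_1 = (-4)/(6/5) = -10/3
  n = 2: D(2) = 2(2 + 1/5) = 22/5; numerator = -4(-10/3) + 1(1) = 43/3; a_2 = (43/3)/(22/5) = 215/66
  n = 3: D(3) = 3(3 + 1/5) = 48/5; numerator = -4(215/66) + 1(-10/3) = -180/11; a_3 = (-180/11)/(48/5) = -75/44
  n = 4: D(4) = 4(4 + 1/5) = 84/5; numerator = -4(-75/44) + 1(215/66) = 665/66; a_4 = (665/66)/(84/5) = 475/792
  n = 5: D(5) = 5(5 + 1/5) = 26; numerator = -4(475/792) + 1(-75/44) = -1625/396; a_5 = (-1625/396)/(26) = -125/792

r = -4/5; a_0 = 1; a_1 = -10/3; a_2 = 215/66; a_3 = -75/44; a_4 = 475/792; a_5 = -125/792


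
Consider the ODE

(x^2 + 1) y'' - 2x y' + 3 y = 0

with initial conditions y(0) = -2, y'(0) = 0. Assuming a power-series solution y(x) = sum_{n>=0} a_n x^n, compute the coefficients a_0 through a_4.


Ansatz: y(x) = sum_{n>=0} a_n x^n, so y'(x) = sum_{n>=1} n a_n x^(n-1) and y''(x) = sum_{n>=2} n(n-1) a_n x^(n-2).
Substitute into P(x) y'' + Q(x) y' + R(x) y = 0 with P(x) = x^2 + 1, Q(x) = -2x, R(x) = 3, and match powers of x.
Initial conditions: a_0 = -2, a_1 = 0.
Setting the coefficient of each power of x to zero and solving order by order (substituting the coefficients already found):
  x^0: 2 a_2 + 3 a_0 = 0  ->  2 a_2 = -3 a_0 = 6  ->  a_2 = 3
  x^1: 6 a_3 + a_1 = 0  ->  6 a_3 = -a_1 = 0  ->  a_3 = 0
  x^2: 12 a_4 + a_2 = 0  ->  12 a_4 = -a_2 = -3  ->  a_4 = -1/4
Truncated series: y(x) = -2 + 3 x^2 - (1/4) x^4 + O(x^5).

a_0 = -2; a_1 = 0; a_2 = 3; a_3 = 0; a_4 = -1/4


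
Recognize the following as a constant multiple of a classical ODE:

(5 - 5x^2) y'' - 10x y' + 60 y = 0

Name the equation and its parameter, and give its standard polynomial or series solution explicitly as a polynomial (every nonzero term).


All three coefficients share the factor 5; dividing through by 5 gives  (1 - x^2) y'' - 2x y' + 12 y = 0.
This matches the Legendre equation (1 - x^2) y'' - 2x y' + n(n+1) y = 0 (note the -2x y' term) with n(n+1) = 12, so n = 3; the polynomial solution is P_3(x).
With y = sum_k a_k x^k, matching x^k gives (k+2)(k+1) a_{k+2} = [k(k+1) - n(n+1)] a_k = (k - 3)(k + 4) a_k. The right side vanishes at k = 3, so the series with the parity of 3 terminates at degree 3.
Standard normalization (P_n(1) = 1): leading coefficient (2n)!/(2^n (n!)^2) = 720/(8*36) = 5/2, so a_3 = 5/2. Work downward with a_k = (k+1)(k+2) a_{k+2} / ((k - 3)(k + 4)):
  a_1 = (2)(3)(5/2) / ((1 - 3)(1 + 4)) = 15/(-10) = -3/2
Hence P_3(x) = 5 x^3/2 - 3 x/2.

P_3(x); series = 5 x^3/2 - 3 x/2


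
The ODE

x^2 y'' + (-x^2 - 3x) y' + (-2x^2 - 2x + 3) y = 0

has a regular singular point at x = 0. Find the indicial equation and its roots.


Divide by x^2 to reach normal form y'' + P_1(x) y' + P_2(x) y = 0 with P_1(x) = -1 - 3/x and P_2(x) = -2 - 2/x + 3/x^2.
x = 0 is a singular point because the y'-coefficient -1 - 3/x has a pole at x = 0 and the y-coefficient -2 - 2/x + 3/x^2 has a pole at x = 0.
It is a regular singular point because x P_1(x) = p(x) = -x - 3 and x^2 P_2(x) = q(x) = -2x^2 - 2x + 3 are polynomials, hence analytic at x = 0.
p(0) = -3,  q(0) = 3.
Indicial equation: r(r-1) + p(0) r + q(0) = 0, i.e. r^2 + (p(0) - 1) r + q(0) = 0, i.e. r^2 - 4 r + 3 = 0.
Discriminant: (-4)^2 - 4(3) = 4, so r = (4 ± 2)/2.
Solving: r_1 = 3, r_2 = 1.

indicial: r^2 - 4 r + 3 = 0; roots r_1 = 3, r_2 = 1


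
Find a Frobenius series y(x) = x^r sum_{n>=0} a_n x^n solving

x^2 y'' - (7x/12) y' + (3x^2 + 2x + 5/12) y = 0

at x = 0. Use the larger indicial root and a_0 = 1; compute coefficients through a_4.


Write in Frobenius form y'' + (p(x)/x) y' + (q(x)/x^2) y = 0:
  p(x) = -7/12,  q(x) = 3x^2 + 2x + 5/12.
Indicial equation: r(r-1) + (-7/12) r + (5/12) = 0 -> roots r_1 = 5/4, r_2 = 1/3.
Take r = r_1 = 5/4. Let y(x) = x^r sum_{n>=0} a_n x^n with a_0 = 1.
Substitute y = x^r sum a_n x^n and match x^{r+n}. The recurrence is
  D(n) a_n + 2 a_{n-1} + 3 a_{n-2} = 0,  where D(n) = (r+n)(r+n-1) + (-7/12)(r+n) + (5/12).
  a_n = [-2 a_{n-1} - 3 a_{n-2}] / D(n).
Since the indicial polynomial factors as (r - r_1)(r - r_2), D(n) = (r_1 + n - r_1)(r_1 + n - r_2) = n(n + 11/12).
Evaluating step by step (a_0 = 1):
  n = 1: D(1) = 1(1 + 11/12) = 23/12; numerator = -2(1) = -2; a_1 = (-2)/(23/12) = -24/23
  n = 2: D(2) = 2(2 + 11/12) = 35/6; numerator = -2(-24/23) - 3(1) = -21/23; a_2 = (-21/23)/(35/6) = -18/115
  n = 3: D(3) = 3(3 + 11/12) = 47/4; numerator = -2(-18/115) - 3(-24/23) = 396/115; a_3 = (396/115)/(47/4) = 1584/5405
  n = 4: D(4) = 4(4 + 11/12) = 59/3; numerator = -2(1584/5405) - 3(-18/115) = -126/1081; a_4 = (-126/1081)/(59/3) = -378/63779

r = 5/4; a_0 = 1; a_1 = -24/23; a_2 = -18/115; a_3 = 1584/5405; a_4 = -378/63779


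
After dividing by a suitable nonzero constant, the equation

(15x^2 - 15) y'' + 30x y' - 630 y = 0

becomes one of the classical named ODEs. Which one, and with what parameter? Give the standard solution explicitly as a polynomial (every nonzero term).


All three coefficients share the factor -15; dividing through by -15 gives  (1 - x^2) y'' - 2x y' + 42 y = 0.
This matches the Legendre equation (1 - x^2) y'' - 2x y' + n(n+1) y = 0 (note the -2x y' term) with n(n+1) = 42, so n = 6; the polynomial solution is P_6(x).
With y = sum_k a_k x^k, matching x^k gives (k+2)(k+1) a_{k+2} = [k(k+1) - n(n+1)] a_k = (k - 6)(k + 7) a_k. The right side vanishes at k = 6, so the series with the parity of 6 terminates at degree 6.
Standard normalization (P_n(1) = 1): leading coefficient (2n)!/(2^n (n!)^2) = 479001600/(64*518400) = 231/16, so a_6 = 231/16. Work downward with a_k = (k+1)(k+2) a_{k+2} / ((k - 6)(k + 7)):
  a_4 = (5)(6)(231/16) / ((4 - 6)(4 + 7)) = (3465/8)/(-22) = -315/16
  a_2 = (3)(4)(-315/16) / ((2 - 6)(2 + 7)) = (-945/4)/(-36) = 105/16
  a_0 = (1)(2)(105/16) / ((0 - 6)(0 + 7)) = (105/8)/(-42) = -5/16
Hence P_6(x) = 231 x^6/16 - 315 x^4/16 + 105 x^2/16 - 5/16.

P_6(x); series = 231 x^6/16 - 315 x^4/16 + 105 x^2/16 - 5/16


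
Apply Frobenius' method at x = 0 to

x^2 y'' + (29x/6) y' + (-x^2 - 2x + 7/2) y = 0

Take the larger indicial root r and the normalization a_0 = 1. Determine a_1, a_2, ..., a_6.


Write in Frobenius form y'' + (p(x)/x) y' + (q(x)/x^2) y = 0:
  p(x) = 29/6,  q(x) = -x^2 - 2x + 7/2.
Indicial equation: r(r-1) + (29/6) r + (7/2) = 0 -> roots r_1 = -3/2, r_2 = -7/3.
Take r = r_1 = -3/2. Let y(x) = x^r sum_{n>=0} a_n x^n with a_0 = 1.
Substitute y = x^r sum a_n x^n and match x^{r+n}. The recurrence is
  D(n) a_n - 2 a_{n-1} - 1 a_{n-2} = 0,  where D(n) = (r+n)(r+n-1) + (29/6)(r+n) + (7/2).
  a_n = [2 a_{n-1} + 1 a_{n-2}] / D(n).
Since the indicial polynomial factors as (r - r_1)(r - r_2), D(n) = (r_1 + n - r_1)(r_1 + n - r_2) = n(n + 5/6).
Evaluating step by step (a_0 = 1):
  n = 1: D(1) = 1(1 + 5/6) = 11/6; numerator = 2(1) = 2; a_1 = (2)/(11/6) = 12/11
  n = 2: D(2) = 2(2 + 5/6) = 17/3; numerator = 2(12/11) + 1(1) = 35/11; a_2 = (35/11)/(17/3) = 105/187
  n = 3: D(3) = 3(3 + 5/6) = 23/2; numerator = 2(105/187) + 1(12/11) = 414/187; a_3 = (414/187)/(23/2) = 36/187
  n = 4: D(4) = 4(4 + 5/6) = 58/3; numerator = 2(36/187) + 1(105/187) = 177/187; a_4 = (177/187)/(58/3) = 531/10846
  n = 5: D(5) = 5(5 + 5/6) = 175/6; numerator = 2(531/10846) + 1(36/187) = 1575/5423; a_5 = (1575/5423)/(175/6) = 54/5423
  n = 6: D(6) = 6(6 + 5/6) = 41; numerator = 2(54/5423) + 1(531/10846) = 747/10846; a_6 = (747/10846)/(41) = 747/444686

r = -3/2; a_0 = 1; a_1 = 12/11; a_2 = 105/187; a_3 = 36/187; a_4 = 531/10846; a_5 = 54/5423; a_6 = 747/444686


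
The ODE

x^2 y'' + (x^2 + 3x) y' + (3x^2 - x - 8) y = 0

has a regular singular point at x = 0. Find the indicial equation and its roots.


Divide by x^2 to reach normal form y'' + P_1(x) y' + P_2(x) y = 0 with P_1(x) = 1 + 3/x and P_2(x) = 3 - 1/x - 8/x^2.
x = 0 is a singular point because the y'-coefficient 1 + 3/x has a pole at x = 0 and the y-coefficient 3 - 1/x - 8/x^2 has a pole at x = 0.
It is a regular singular point because x P_1(x) = p(x) = x + 3 and x^2 P_2(x) = q(x) = 3x^2 - x - 8 are polynomials, hence analytic at x = 0.
p(0) = 3,  q(0) = -8.
Indicial equation: r(r-1) + p(0) r + q(0) = 0, i.e. r^2 + (p(0) - 1) r + q(0) = 0, i.e. r^2 + 2 r - 8 = 0.
Discriminant: (2)^2 - 4(-8) = 36, so r = (-2 ± 6)/2.
Solving: r_1 = 2, r_2 = -4.

indicial: r^2 + 2 r - 8 = 0; roots r_1 = 2, r_2 = -4


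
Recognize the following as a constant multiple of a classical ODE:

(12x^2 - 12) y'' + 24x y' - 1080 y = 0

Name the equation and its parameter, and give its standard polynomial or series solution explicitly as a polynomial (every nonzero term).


All three coefficients share the factor -12; dividing through by -12 gives  (1 - x^2) y'' - 2x y' + 90 y = 0.
This matches the Legendre equation (1 - x^2) y'' - 2x y' + n(n+1) y = 0 (note the -2x y' term) with n(n+1) = 90, so n = 9; the polynomial solution is P_9(x).
With y = sum_k a_k x^k, matching x^k gives (k+2)(k+1) a_{k+2} = [k(k+1) - n(n+1)] a_k = (k - 9)(k + 10) a_k. The right side vanishes at k = 9, so the series with the parity of 9 terminates at degree 9.
Standard normalization (P_n(1) = 1): leading coefficient (2n)!/(2^n (n!)^2) = 6402373705728000/(512*131681894400) = 12155/128, so a_9 = 12155/128. Work downward with a_k = (k+1)(k+2) a_{k+2} / ((k - 9)(k + 10)):
  a_7 = (8)(9)(12155/128) / ((7 - 9)(7 + 10)) = (109395/16)/(-34) = -6435/32
  a_5 = (6)(7)(-6435/32) / ((5 - 9)(5 + 10)) = (-135135/16)/(-60) = 9009/64
  a_3 = (4)(5)(9009/64) / ((3 - 9)(3 + 10)) = (45045/16)/(-78) = -1155/32
  a_1 = (2)(3)(-1155/32) / ((1 - 9)(1 + 10)) = (-3465/16)/(-88) = 315/128
Hence P_9(x) = 12155 x^9/128 - 6435 x^7/32 + 9009 x^5/64 - 1155 x^3/32 + 315 x/128.

P_9(x); series = 12155 x^9/128 - 6435 x^7/32 + 9009 x^5/64 - 1155 x^3/32 + 315 x/128


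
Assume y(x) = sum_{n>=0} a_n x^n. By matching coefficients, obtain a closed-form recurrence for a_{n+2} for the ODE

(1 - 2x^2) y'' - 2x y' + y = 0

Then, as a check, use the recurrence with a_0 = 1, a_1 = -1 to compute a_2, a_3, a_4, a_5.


Substitute y = sum_n a_n x^n.
(1 - 2 x^2) y'' contributes (n+2)(n+1) a_{n+2} - 2 n(n-1) a_n at x^n.
-2 x y'(x) contributes -2 n a_n at x^n.
y(x) contributes 1 a_n at x^n.
Matching x^n: (n+2)(n+1) a_{n+2} + (-2 n(n-1) - 2 n + 1) a_n = 0.
Thus a_{n+2} = (2 n(n-1) + 2 n - 1) / ((n+1)(n+2)) * a_n.

Check with a_0 = 1, a_1 = -1 (apply the recurrence for n = 0, 1, 2, 3): a_0 = 1, a_1 = -1, a_2 = -1/2, a_3 = -1/6, a_4 = -7/24, a_5 = -17/120.

a_(n+2) = (2 n(n-1) + 2 n - 1) / ((n+1)(n+2)) * a_n; check: a_0 = 1, a_1 = -1, a_2 = -1/2, a_3 = -1/6, a_4 = -7/24, a_5 = -17/120


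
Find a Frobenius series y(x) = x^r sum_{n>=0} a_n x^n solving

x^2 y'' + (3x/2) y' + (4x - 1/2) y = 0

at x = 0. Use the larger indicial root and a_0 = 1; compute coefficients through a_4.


Write in Frobenius form y'' + (p(x)/x) y' + (q(x)/x^2) y = 0:
  p(x) = 3/2,  q(x) = 4x - 1/2.
Indicial equation: r(r-1) + (3/2) r + (-1/2) = 0 -> roots r_1 = 1/2, r_2 = -1.
Take r = r_1 = 1/2. Let y(x) = x^r sum_{n>=0} a_n x^n with a_0 = 1.
Substitute y = x^r sum a_n x^n and match x^{r+n}. The recurrence is
  D(n) a_n + 4 a_{n-1} = 0,  where D(n) = (r+n)(r+n-1) + (3/2)(r+n) + (-1/2).
  a_n = -4 / D(n) * a_{n-1}.
Since the indicial polynomial factors as (r - r_1)(r - r_2), D(n) = (r_1 + n - r_1)(r_1 + n - r_2) = n(n + 3/2).
Evaluating step by step (a_0 = 1):
  n = 1: D(1) = 1(1 + 3/2) = 5/2; numerator = -4(1) = -4; a_1 = (-4)/(5/2) = -8/5
  n = 2: D(2) = 2(2 + 3/2) = 7; numerator = -4(-8/5) = 32/5; a_2 = (32/5)/(7) = 32/35
  n = 3: D(3) = 3(3 + 3/2) = 27/2; numerator = -4(32/35) = -128/35; a_3 = (-128/35)/(27/2) = -256/945
  n = 4: D(4) = 4(4 + 3/2) = 22; numerator = -4(-256/945) = 1024/945; a_4 = (1024/945)/(22) = 512/10395

r = 1/2; a_0 = 1; a_1 = -8/5; a_2 = 32/35; a_3 = -256/945; a_4 = 512/10395


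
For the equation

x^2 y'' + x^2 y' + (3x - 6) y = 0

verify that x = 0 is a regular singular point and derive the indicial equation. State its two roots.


Divide by x^2 to reach normal form y'' + P_1(x) y' + P_2(x) y = 0 with P_1(x) = 1 and P_2(x) = 3/x - 6/x^2.
x = 0 is a singular point because the y-coefficient 3/x - 6/x^2 has a pole at x = 0.
It is a regular singular point because x P_1(x) = p(x) = x and x^2 P_2(x) = q(x) = 3x - 6 are polynomials, hence analytic at x = 0.
p(0) = 0,  q(0) = -6.
Indicial equation: r(r-1) + p(0) r + q(0) = 0, i.e. r^2 + (p(0) - 1) r + q(0) = 0, i.e. r^2 - 1 r - 6 = 0.
Discriminant: (-1)^2 - 4(-6) = 25, so r = (1 ± 5)/2.
Solving: r_1 = 3, r_2 = -2.

indicial: r^2 - 1 r - 6 = 0; roots r_1 = 3, r_2 = -2


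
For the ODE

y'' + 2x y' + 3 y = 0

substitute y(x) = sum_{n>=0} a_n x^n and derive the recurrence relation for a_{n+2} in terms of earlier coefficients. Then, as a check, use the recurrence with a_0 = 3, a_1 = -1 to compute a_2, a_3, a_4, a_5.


Substitute y = sum_n a_n x^n.
y''(x) has coefficient (n+2)(n+1) a_{n+2} at x^n;
2 x y'(x) has coefficient 2 n a_n at x^n (shift);
3 y(x) has coefficient 3 a_n at x^n.
Matching x^n: (n+2)(n+1) a_{n+2} + (2n + 3) a_n = 0.
Thus a_{n+2} = (-2n - 3) / ((n+1)(n+2)) * a_n.

Check with a_0 = 3, a_1 = -1 (apply the recurrence for n = 0, 1, 2, 3): a_0 = 3, a_1 = -1, a_2 = -9/2, a_3 = 5/6, a_4 = 21/8, a_5 = -3/8.

a_(n+2) = (-2n - 3) / ((n+1)(n+2)) * a_n; check: a_0 = 3, a_1 = -1, a_2 = -9/2, a_3 = 5/6, a_4 = 21/8, a_5 = -3/8


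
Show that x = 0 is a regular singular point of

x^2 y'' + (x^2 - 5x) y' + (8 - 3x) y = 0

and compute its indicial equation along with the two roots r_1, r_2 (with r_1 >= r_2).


Divide by x^2 to reach normal form y'' + P_1(x) y' + P_2(x) y = 0 with P_1(x) = 1 - 5/x and P_2(x) = -3/x + 8/x^2.
x = 0 is a singular point because the y'-coefficient 1 - 5/x has a pole at x = 0 and the y-coefficient -3/x + 8/x^2 has a pole at x = 0.
It is a regular singular point because x P_1(x) = p(x) = x - 5 and x^2 P_2(x) = q(x) = 8 - 3x are polynomials, hence analytic at x = 0.
p(0) = -5,  q(0) = 8.
Indicial equation: r(r-1) + p(0) r + q(0) = 0, i.e. r^2 + (p(0) - 1) r + q(0) = 0, i.e. r^2 - 6 r + 8 = 0.
Discriminant: (-6)^2 - 4(8) = 4, so r = (6 ± 2)/2.
Solving: r_1 = 4, r_2 = 2.

indicial: r^2 - 6 r + 8 = 0; roots r_1 = 4, r_2 = 2


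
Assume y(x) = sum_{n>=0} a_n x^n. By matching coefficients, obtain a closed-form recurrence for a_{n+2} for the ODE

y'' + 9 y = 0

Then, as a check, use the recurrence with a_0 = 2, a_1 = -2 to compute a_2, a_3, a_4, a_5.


Substitute y = sum_n a_n x^n into y'' + (const) y = 0.
y''(x) = sum_{n>=0} (n+2)(n+1) a_{n+2} x^n.
The ODE becomes sum_n [(n+2)(n+1) a_{n+2} + 9 a_n] x^n = 0.
Setting each coefficient to zero gives the recurrence:
  (n+2)(n+1) a_{n+2} + 9 a_n = 0,
  a_{n+2} = -9 / ((n+1)(n+2)) a_n.

Check with a_0 = 2, a_1 = -2 (apply the recurrence for n = 0, 1, 2, 3): a_0 = 2, a_1 = -2, a_2 = -9, a_3 = 3, a_4 = 27/4, a_5 = -27/20.

a_{n+2} = -9/((n+1)(n+2)) * a_n; check: a_0 = 2, a_1 = -2, a_2 = -9, a_3 = 3, a_4 = 27/4, a_5 = -27/20


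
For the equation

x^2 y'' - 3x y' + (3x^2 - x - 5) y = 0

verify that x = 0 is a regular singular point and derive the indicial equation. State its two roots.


Divide by x^2 to reach normal form y'' + P_1(x) y' + P_2(x) y = 0 with P_1(x) = -3/x and P_2(x) = 3 - 1/x - 5/x^2.
x = 0 is a singular point because the y'-coefficient -3/x has a pole at x = 0 and the y-coefficient 3 - 1/x - 5/x^2 has a pole at x = 0.
It is a regular singular point because x P_1(x) = p(x) = -3 and x^2 P_2(x) = q(x) = 3x^2 - x - 5 are polynomials, hence analytic at x = 0.
p(0) = -3,  q(0) = -5.
Indicial equation: r(r-1) + p(0) r + q(0) = 0, i.e. r^2 + (p(0) - 1) r + q(0) = 0, i.e. r^2 - 4 r - 5 = 0.
Discriminant: (-4)^2 - 4(-5) = 36, so r = (4 ± 6)/2.
Solving: r_1 = 5, r_2 = -1.

indicial: r^2 - 4 r - 5 = 0; roots r_1 = 5, r_2 = -1


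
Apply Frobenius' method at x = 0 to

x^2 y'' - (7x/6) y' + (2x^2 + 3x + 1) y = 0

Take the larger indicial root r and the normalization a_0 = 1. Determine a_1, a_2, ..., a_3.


Write in Frobenius form y'' + (p(x)/x) y' + (q(x)/x^2) y = 0:
  p(x) = -7/6,  q(x) = 2x^2 + 3x + 1.
Indicial equation: r(r-1) + (-7/6) r + (1) = 0 -> roots r_1 = 3/2, r_2 = 2/3.
Take r = r_1 = 3/2. Let y(x) = x^r sum_{n>=0} a_n x^n with a_0 = 1.
Substitute y = x^r sum a_n x^n and match x^{r+n}. The recurrence is
  D(n) a_n + 3 a_{n-1} + 2 a_{n-2} = 0,  where D(n) = (r+n)(r+n-1) + (-7/6)(r+n) + (1).
  a_n = [-3 a_{n-1} - 2 a_{n-2}] / D(n).
Since the indicial polynomial factors as (r - r_1)(r - r_2), D(n) = (r_1 + n - r_1)(r_1 + n - r_2) = n(n + 5/6).
Evaluating step by step (a_0 = 1):
  n = 1: D(1) = 1(1 + 5/6) = 11/6; numerator = -3(1) = -3; a_1 = (-3)/(11/6) = -18/11
  n = 2: D(2) = 2(2 + 5/6) = 17/3; numerator = -3(-18/11) - 2(1) = 32/11; a_2 = (32/11)/(17/3) = 96/187
  n = 3: D(3) = 3(3 + 5/6) = 23/2; numerator = -3(96/187) - 2(-18/11) = 324/187; a_3 = (324/187)/(23/2) = 648/4301

r = 3/2; a_0 = 1; a_1 = -18/11; a_2 = 96/187; a_3 = 648/4301


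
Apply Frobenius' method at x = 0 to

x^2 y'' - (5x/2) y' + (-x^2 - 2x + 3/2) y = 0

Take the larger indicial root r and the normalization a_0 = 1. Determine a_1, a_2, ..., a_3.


Write in Frobenius form y'' + (p(x)/x) y' + (q(x)/x^2) y = 0:
  p(x) = -5/2,  q(x) = -x^2 - 2x + 3/2.
Indicial equation: r(r-1) + (-5/2) r + (3/2) = 0 -> roots r_1 = 3, r_2 = 1/2.
Take r = r_1 = 3. Let y(x) = x^r sum_{n>=0} a_n x^n with a_0 = 1.
Substitute y = x^r sum a_n x^n and match x^{r+n}. The recurrence is
  D(n) a_n - 2 a_{n-1} - 1 a_{n-2} = 0,  where D(n) = (r+n)(r+n-1) + (-5/2)(r+n) + (3/2).
  a_n = [2 a_{n-1} + 1 a_{n-2}] / D(n).
Since the indicial polynomial factors as (r - r_1)(r - r_2), D(n) = (r_1 + n - r_1)(r_1 + n - r_2) = n(n + 5/2).
Evaluating step by step (a_0 = 1):
  n = 1: D(1) = 1(1 + 5/2) = 7/2; numerator = 2(1) = 2; a_1 = (2)/(7/2) = 4/7
  n = 2: D(2) = 2(2 + 5/2) = 9; numerator = 2(4/7) + 1(1) = 15/7; a_2 = (15/7)/(9) = 5/21
  n = 3: D(3) = 3(3 + 5/2) = 33/2; numerator = 2(5/21) + 1(4/7) = 22/21; a_3 = (22/21)/(33/2) = 4/63

r = 3; a_0 = 1; a_1 = 4/7; a_2 = 5/21; a_3 = 4/63


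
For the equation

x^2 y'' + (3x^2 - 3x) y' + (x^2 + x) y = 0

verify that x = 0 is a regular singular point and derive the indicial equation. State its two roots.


Divide by x^2 to reach normal form y'' + P_1(x) y' + P_2(x) y = 0 with P_1(x) = 3 - 3/x and P_2(x) = 1 + 1/x.
x = 0 is a singular point because the y'-coefficient 3 - 3/x has a pole at x = 0 and the y-coefficient 1 + 1/x has a pole at x = 0.
It is a regular singular point because x P_1(x) = p(x) = 3x - 3 and x^2 P_2(x) = q(x) = x^2 + x are polynomials, hence analytic at x = 0.
p(0) = -3,  q(0) = 0.
Indicial equation: r(r-1) + p(0) r + q(0) = 0, i.e. r^2 + (p(0) - 1) r + q(0) = 0, i.e. r^2 - 4 r = 0.
Discriminant: (-4)^2 - 4(0) = 16, so r = (4 ± 4)/2.
Solving: r_1 = 4, r_2 = 0.

indicial: r^2 - 4 r = 0; roots r_1 = 4, r_2 = 0


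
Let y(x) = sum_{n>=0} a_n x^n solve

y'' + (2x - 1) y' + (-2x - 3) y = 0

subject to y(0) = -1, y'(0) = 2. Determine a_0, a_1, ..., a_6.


Ansatz: y(x) = sum_{n>=0} a_n x^n, so y'(x) = sum_{n>=1} n a_n x^(n-1) and y''(x) = sum_{n>=2} n(n-1) a_n x^(n-2).
Substitute into P(x) y'' + Q(x) y' + R(x) y = 0 with P(x) = 1, Q(x) = 2x - 1, R(x) = -2x - 3, and match powers of x.
Initial conditions: a_0 = -1, a_1 = 2.
Setting the coefficient of each power of x to zero and solving order by order (substituting the coefficients already found):
  x^0: 2 a_2 - a_1 - 3 a_0 = 0  ->  2 a_2 = a_1 + 3 a_0 = -1  ->  a_2 = -1/2
  x^1: 6 a_3 - 2 a_2 - a_1 - 2 a_0 = 0  ->  6 a_3 = 2 a_2 + a_1 + 2 a_0 = -1  ->  a_3 = -1/6
  x^2: 12 a_4 - 3 a_3 + a_2 - 2 a_1 = 0  ->  12 a_4 = 3 a_3 - a_2 + 2 a_1 = 4  ->  a_4 = 1/3
  x^3: 20 a_5 - 4 a_4 + 3 a_3 - 2 a_2 = 0  ->  20 a_5 = 4 a_4 - 3 a_3 + 2 a_2 = 5/6  ->  a_5 = 1/24
  x^4: 30 a_6 - 5 a_5 + 5 a_4 - 2 a_3 = 0  ->  30 a_6 = 5 a_5 - 5 a_4 + 2 a_3 = -43/24  ->  a_6 = -43/720
Truncated series: y(x) = -1 + 2 x - (1/2) x^2 - (1/6) x^3 + (1/3) x^4 + (1/24) x^5 - (43/720) x^6 + O(x^7).

a_0 = -1; a_1 = 2; a_2 = -1/2; a_3 = -1/6; a_4 = 1/3; a_5 = 1/24; a_6 = -43/720


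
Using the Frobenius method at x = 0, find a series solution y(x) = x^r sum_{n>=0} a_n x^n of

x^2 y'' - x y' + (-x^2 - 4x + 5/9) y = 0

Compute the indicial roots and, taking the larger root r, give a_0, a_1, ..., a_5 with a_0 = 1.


Write in Frobenius form y'' + (p(x)/x) y' + (q(x)/x^2) y = 0:
  p(x) = -1,  q(x) = -x^2 - 4x + 5/9.
Indicial equation: r(r-1) + (-1) r + (5/9) = 0 -> roots r_1 = 5/3, r_2 = 1/3.
Take r = r_1 = 5/3. Let y(x) = x^r sum_{n>=0} a_n x^n with a_0 = 1.
Substitute y = x^r sum a_n x^n and match x^{r+n}. The recurrence is
  D(n) a_n - 4 a_{n-1} - 1 a_{n-2} = 0,  where D(n) = (r+n)(r+n-1) + (-1)(r+n) + (5/9).
  a_n = [4 a_{n-1} + 1 a_{n-2}] / D(n).
Since the indicial polynomial factors as (r - r_1)(r - r_2), D(n) = (r_1 + n - r_1)(r_1 + n - r_2) = n(n + 4/3).
Evaluating step by step (a_0 = 1):
  n = 1: D(1) = 1(1 + 4/3) = 7/3; numerator = 4(1) = 4; a_1 = (4)/(7/3) = 12/7
  n = 2: D(2) = 2(2 + 4/3) = 20/3; numerator = 4(12/7) + 1(1) = 55/7; a_2 = (55/7)/(20/3) = 33/28
  n = 3: D(3) = 3(3 + 4/3) = 13; numerator = 4(33/28) + 1(12/7) = 45/7; a_3 = (45/7)/(13) = 45/91
  n = 4: D(4) = 4(4 + 4/3) = 64/3; numerator = 4(45/91) + 1(33/28) = 1149/364; a_4 = (1149/364)/(64/3) = 3447/23296
  n = 5: D(5) = 5(5 + 4/3) = 95/3; numerator = 4(3447/23296) + 1(45/91) = 6327/5824; a_5 = (6327/5824)/(95/3) = 999/29120

r = 5/3; a_0 = 1; a_1 = 12/7; a_2 = 33/28; a_3 = 45/91; a_4 = 3447/23296; a_5 = 999/29120


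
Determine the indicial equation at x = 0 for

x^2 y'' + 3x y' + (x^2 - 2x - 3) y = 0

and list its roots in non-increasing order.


Divide by x^2 to reach normal form y'' + P_1(x) y' + P_2(x) y = 0 with P_1(x) = 3/x and P_2(x) = 1 - 2/x - 3/x^2.
x = 0 is a singular point because the y'-coefficient 3/x has a pole at x = 0 and the y-coefficient 1 - 2/x - 3/x^2 has a pole at x = 0.
It is a regular singular point because x P_1(x) = p(x) = 3 and x^2 P_2(x) = q(x) = x^2 - 2x - 3 are polynomials, hence analytic at x = 0.
p(0) = 3,  q(0) = -3.
Indicial equation: r(r-1) + p(0) r + q(0) = 0, i.e. r^2 + (p(0) - 1) r + q(0) = 0, i.e. r^2 + 2 r - 3 = 0.
Discriminant: (2)^2 - 4(-3) = 16, so r = (-2 ± 4)/2.
Solving: r_1 = 1, r_2 = -3.

indicial: r^2 + 2 r - 3 = 0; roots r_1 = 1, r_2 = -3


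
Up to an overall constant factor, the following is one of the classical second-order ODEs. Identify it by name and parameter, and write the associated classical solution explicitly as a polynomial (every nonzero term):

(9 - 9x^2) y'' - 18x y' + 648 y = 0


All three coefficients share the factor 9; dividing through by 9 gives  (1 - x^2) y'' - 2x y' + 72 y = 0.
This matches the Legendre equation (1 - x^2) y'' - 2x y' + n(n+1) y = 0 (note the -2x y' term) with n(n+1) = 72, so n = 8; the polynomial solution is P_8(x).
With y = sum_k a_k x^k, matching x^k gives (k+2)(k+1) a_{k+2} = [k(k+1) - n(n+1)] a_k = (k - 8)(k + 9) a_k. The right side vanishes at k = 8, so the series with the parity of 8 terminates at degree 8.
Standard normalization (P_n(1) = 1): leading coefficient (2n)!/(2^n (n!)^2) = 20922789888000/(256*1625702400) = 6435/128, so a_8 = 6435/128. Work downward with a_k = (k+1)(k+2) a_{k+2} / ((k - 8)(k + 9)):
  a_6 = (7)(8)(6435/128) / ((6 - 8)(6 + 9)) = (45045/16)/(-30) = -3003/32
  a_4 = (5)(6)(-3003/32) / ((4 - 8)(4 + 9)) = (-45045/16)/(-52) = 3465/64
  a_2 = (3)(4)(3465/64) / ((2 - 8)(2 + 9)) = (10395/16)/(-66) = -315/32
  a_0 = (1)(2)(-315/32) / ((0 - 8)(0 + 9)) = (-315/16)/(-72) = 35/128
Hence P_8(x) = 6435 x^8/128 - 3003 x^6/32 + 3465 x^4/64 - 315 x^2/32 + 35/128.

P_8(x); series = 6435 x^8/128 - 3003 x^6/32 + 3465 x^4/64 - 315 x^2/32 + 35/128


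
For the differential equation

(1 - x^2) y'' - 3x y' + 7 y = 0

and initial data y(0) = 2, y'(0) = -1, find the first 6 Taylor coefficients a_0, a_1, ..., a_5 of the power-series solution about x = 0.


Ansatz: y(x) = sum_{n>=0} a_n x^n, so y'(x) = sum_{n>=1} n a_n x^(n-1) and y''(x) = sum_{n>=2} n(n-1) a_n x^(n-2).
Substitute into P(x) y'' + Q(x) y' + R(x) y = 0 with P(x) = 1 - x^2, Q(x) = -3x, R(x) = 7, and match powers of x.
Initial conditions: a_0 = 2, a_1 = -1.
Setting the coefficient of each power of x to zero and solving order by order (substituting the coefficients already found):
  x^0: 2 a_2 + 7 a_0 = 0  ->  2 a_2 = -7 a_0 = -14  ->  a_2 = -7
  x^1: 6 a_3 + 4 a_1 = 0  ->  6 a_3 = -4 a_1 = 4  ->  a_3 = 2/3
  x^2: 12 a_4 - a_2 = 0  ->  12 a_4 = a_2 = -7  ->  a_4 = -7/12
  x^3: 20 a_5 - 8 a_3 = 0  ->  20 a_5 = 8 a_3 = 16/3  ->  a_5 = 4/15
Truncated series: y(x) = 2 - x - 7 x^2 + (2/3) x^3 - (7/12) x^4 + (4/15) x^5 + O(x^6).

a_0 = 2; a_1 = -1; a_2 = -7; a_3 = 2/3; a_4 = -7/12; a_5 = 4/15


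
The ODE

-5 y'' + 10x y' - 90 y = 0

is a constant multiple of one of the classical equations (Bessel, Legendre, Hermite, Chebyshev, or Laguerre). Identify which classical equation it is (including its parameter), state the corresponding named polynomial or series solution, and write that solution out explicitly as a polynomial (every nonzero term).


All three coefficients share the factor -5; dividing through by -5 gives  y'' - 2x y' + 18 y = 0.
This matches the Hermite equation y'' - 2x y' + 2n y = 0 with 2n = 18, so n = 9; the polynomial solution is H_9(x).
With y = sum_k a_k x^k, matching x^k gives (k+2)(k+1) a_{k+2} = 2(k - n) a_k = 2(k - 9) a_k. The right side vanishes at k = 9, so the series with the parity of 9 terminates at degree 9.
Standard normalization: leading coefficient of H_n is 2^n, so a_9 = 2^9 = 512. Work downward with a_k = (k+1)(k+2) a_{k+2} / (2(k - n)):
  a_7 = (8)(9)(512) / (2(7 - 9)) = 36864/(-4) = -9216
  a_5 = (6)(7)(-9216) / (2(5 - 9)) = -387072/(-8) = 48384
  a_3 = (4)(5)(48384) / (2(3 - 9)) = 967680/(-12) = -80640
  a_1 = (2)(3)(-80640) / (2(1 - 9)) = -483840/(-16) = 30240
Hence H_9(x) = 512 x^9 - 9216 x^7 + 48384 x^5 - 80640 x^3 + 30240 x.

H_9(x); series = 512 x^9 - 9216 x^7 + 48384 x^5 - 80640 x^3 + 30240 x


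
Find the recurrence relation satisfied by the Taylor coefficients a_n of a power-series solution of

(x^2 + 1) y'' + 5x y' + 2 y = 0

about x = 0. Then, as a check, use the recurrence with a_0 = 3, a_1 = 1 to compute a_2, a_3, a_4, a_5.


Substitute y = sum_n a_n x^n.
(1 + 1 x^2) y'' contributes (n+2)(n+1) a_{n+2} + n(n-1) a_n at x^n.
5 x y'(x) contributes 5 n a_n at x^n.
2 y(x) contributes 2 a_n at x^n.
Matching x^n: (n+2)(n+1) a_{n+2} + (n(n-1) + 5 n + 2) a_n = 0.
Thus a_{n+2} = (-n(n-1) - 5 n - 2) / ((n+1)(n+2)) * a_n.

Check with a_0 = 3, a_1 = 1 (apply the recurrence for n = 0, 1, 2, 3): a_0 = 3, a_1 = 1, a_2 = -3, a_3 = -7/6, a_4 = 7/2, a_5 = 161/120.

a_(n+2) = (-n(n-1) - 5 n - 2) / ((n+1)(n+2)) * a_n; check: a_0 = 3, a_1 = 1, a_2 = -3, a_3 = -7/6, a_4 = 7/2, a_5 = 161/120


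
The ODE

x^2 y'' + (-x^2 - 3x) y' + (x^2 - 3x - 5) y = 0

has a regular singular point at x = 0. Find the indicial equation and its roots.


Divide by x^2 to reach normal form y'' + P_1(x) y' + P_2(x) y = 0 with P_1(x) = -1 - 3/x and P_2(x) = 1 - 3/x - 5/x^2.
x = 0 is a singular point because the y'-coefficient -1 - 3/x has a pole at x = 0 and the y-coefficient 1 - 3/x - 5/x^2 has a pole at x = 0.
It is a regular singular point because x P_1(x) = p(x) = -x - 3 and x^2 P_2(x) = q(x) = x^2 - 3x - 5 are polynomials, hence analytic at x = 0.
p(0) = -3,  q(0) = -5.
Indicial equation: r(r-1) + p(0) r + q(0) = 0, i.e. r^2 + (p(0) - 1) r + q(0) = 0, i.e. r^2 - 4 r - 5 = 0.
Discriminant: (-4)^2 - 4(-5) = 36, so r = (4 ± 6)/2.
Solving: r_1 = 5, r_2 = -1.

indicial: r^2 - 4 r - 5 = 0; roots r_1 = 5, r_2 = -1


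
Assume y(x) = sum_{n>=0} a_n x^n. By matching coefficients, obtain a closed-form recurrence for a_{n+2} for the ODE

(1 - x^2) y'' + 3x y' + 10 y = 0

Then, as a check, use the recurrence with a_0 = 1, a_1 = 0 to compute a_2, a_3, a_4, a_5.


Substitute y = sum_n a_n x^n.
(1 - 1 x^2) y'' contributes (n+2)(n+1) a_{n+2} - n(n-1) a_n at x^n.
3 x y'(x) contributes 3 n a_n at x^n.
10 y(x) contributes 10 a_n at x^n.
Matching x^n: (n+2)(n+1) a_{n+2} + (-n(n-1) + 3 n + 10) a_n = 0.
Thus a_{n+2} = (n(n-1) - 3 n - 10) / ((n+1)(n+2)) * a_n.

Check with a_0 = 1, a_1 = 0 (apply the recurrence for n = 0, 1, 2, 3): a_0 = 1, a_1 = 0, a_2 = -5, a_3 = 0, a_4 = 35/6, a_5 = 0.

a_(n+2) = (n(n-1) - 3 n - 10) / ((n+1)(n+2)) * a_n; check: a_0 = 1, a_1 = 0, a_2 = -5, a_3 = 0, a_4 = 35/6, a_5 = 0


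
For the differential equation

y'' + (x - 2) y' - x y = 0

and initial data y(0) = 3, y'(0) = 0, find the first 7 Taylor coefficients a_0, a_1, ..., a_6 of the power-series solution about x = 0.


Ansatz: y(x) = sum_{n>=0} a_n x^n, so y'(x) = sum_{n>=1} n a_n x^(n-1) and y''(x) = sum_{n>=2} n(n-1) a_n x^(n-2).
Substitute into P(x) y'' + Q(x) y' + R(x) y = 0 with P(x) = 1, Q(x) = x - 2, R(x) = -x, and match powers of x.
Initial conditions: a_0 = 3, a_1 = 0.
Setting the coefficient of each power of x to zero and solving order by order (substituting the coefficients already found):
  x^0: 2 a_2 - 2 a_1 = 0  ->  2 a_2 = 2 a_1 = 0  ->  a_2 = 0
  x^1: 6 a_3 - 4 a_2 + a_1 - a_0 = 0  ->  6 a_3 = 4 a_2 - a_1 + a_0 = 3  ->  a_3 = 1/2
  x^2: 12 a_4 - 6 a_3 + 2 a_2 - a_1 = 0  ->  12 a_4 = 6 a_3 - 2 a_2 + a_1 = 3  ->  a_4 = 1/4
  x^3: 20 a_5 - 8 a_4 + 3 a_3 - a_2 = 0  ->  20 a_5 = 8 a_4 - 3 a_3 + a_2 = 1/2  ->  a_5 = 1/40
  x^4: 30 a_6 - 10 a_5 + 4 a_4 - a_3 = 0  ->  30 a_6 = 10 a_5 - 4 a_4 + a_3 = -1/4  ->  a_6 = -1/120
Truncated series: y(x) = 3 + (1/2) x^3 + (1/4) x^4 + (1/40) x^5 - (1/120) x^6 + O(x^7).

a_0 = 3; a_1 = 0; a_2 = 0; a_3 = 1/2; a_4 = 1/4; a_5 = 1/40; a_6 = -1/120


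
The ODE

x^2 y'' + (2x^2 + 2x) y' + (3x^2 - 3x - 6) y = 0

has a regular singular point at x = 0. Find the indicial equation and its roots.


Divide by x^2 to reach normal form y'' + P_1(x) y' + P_2(x) y = 0 with P_1(x) = 2 + 2/x and P_2(x) = 3 - 3/x - 6/x^2.
x = 0 is a singular point because the y'-coefficient 2 + 2/x has a pole at x = 0 and the y-coefficient 3 - 3/x - 6/x^2 has a pole at x = 0.
It is a regular singular point because x P_1(x) = p(x) = 2x + 2 and x^2 P_2(x) = q(x) = 3x^2 - 3x - 6 are polynomials, hence analytic at x = 0.
p(0) = 2,  q(0) = -6.
Indicial equation: r(r-1) + p(0) r + q(0) = 0, i.e. r^2 + (p(0) - 1) r + q(0) = 0, i.e. r^2 + 1 r - 6 = 0.
Discriminant: (1)^2 - 4(-6) = 25, so r = (-1 ± 5)/2.
Solving: r_1 = 2, r_2 = -3.

indicial: r^2 + 1 r - 6 = 0; roots r_1 = 2, r_2 = -3


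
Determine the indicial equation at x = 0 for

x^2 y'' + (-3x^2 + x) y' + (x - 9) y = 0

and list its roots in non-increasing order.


Divide by x^2 to reach normal form y'' + P_1(x) y' + P_2(x) y = 0 with P_1(x) = -3 + 1/x and P_2(x) = 1/x - 9/x^2.
x = 0 is a singular point because the y'-coefficient -3 + 1/x has a pole at x = 0 and the y-coefficient 1/x - 9/x^2 has a pole at x = 0.
It is a regular singular point because x P_1(x) = p(x) = 1 - 3x and x^2 P_2(x) = q(x) = x - 9 are polynomials, hence analytic at x = 0.
p(0) = 1,  q(0) = -9.
Indicial equation: r(r-1) + p(0) r + q(0) = 0, i.e. r^2 + (p(0) - 1) r + q(0) = 0, i.e. r^2 - 9 = 0.
Discriminant: (0)^2 - 4(-9) = 36, so r = (0 ± 6)/2.
Solving: r_1 = 3, r_2 = -3.

indicial: r^2 - 9 = 0; roots r_1 = 3, r_2 = -3


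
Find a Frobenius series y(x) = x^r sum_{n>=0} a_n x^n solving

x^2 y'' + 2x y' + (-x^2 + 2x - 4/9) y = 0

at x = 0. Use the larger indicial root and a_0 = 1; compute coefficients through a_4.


Write in Frobenius form y'' + (p(x)/x) y' + (q(x)/x^2) y = 0:
  p(x) = 2,  q(x) = -x^2 + 2x - 4/9.
Indicial equation: r(r-1) + (2) r + (-4/9) = 0 -> roots r_1 = 1/3, r_2 = -4/3.
Take r = r_1 = 1/3. Let y(x) = x^r sum_{n>=0} a_n x^n with a_0 = 1.
Substitute y = x^r sum a_n x^n and match x^{r+n}. The recurrence is
  D(n) a_n + 2 a_{n-1} - 1 a_{n-2} = 0,  where D(n) = (r+n)(r+n-1) + (2)(r+n) + (-4/9).
  a_n = [-2 a_{n-1} + 1 a_{n-2}] / D(n).
Since the indicial polynomial factors as (r - r_1)(r - r_2), D(n) = (r_1 + n - r_1)(r_1 + n - r_2) = n(n + 5/3).
Evaluating step by step (a_0 = 1):
  n = 1: D(1) = 1(1 + 5/3) = 8/3; numerator = -2(1) = -2; a_1 = (-2)/(8/3) = -3/4
  n = 2: D(2) = 2(2 + 5/3) = 22/3; numerator = -2(-3/4) + 1(1) = 5/2; a_2 = (5/2)/(22/3) = 15/44
  n = 3: D(3) = 3(3 + 5/3) = 14; numerator = -2(15/44) + 1(-3/4) = -63/44; a_3 = (-63/44)/(14) = -9/88
  n = 4: D(4) = 4(4 + 5/3) = 68/3; numerator = -2(-9/88) + 1(15/44) = 6/11; a_4 = (6/11)/(68/3) = 9/374

r = 1/3; a_0 = 1; a_1 = -3/4; a_2 = 15/44; a_3 = -9/88; a_4 = 9/374
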